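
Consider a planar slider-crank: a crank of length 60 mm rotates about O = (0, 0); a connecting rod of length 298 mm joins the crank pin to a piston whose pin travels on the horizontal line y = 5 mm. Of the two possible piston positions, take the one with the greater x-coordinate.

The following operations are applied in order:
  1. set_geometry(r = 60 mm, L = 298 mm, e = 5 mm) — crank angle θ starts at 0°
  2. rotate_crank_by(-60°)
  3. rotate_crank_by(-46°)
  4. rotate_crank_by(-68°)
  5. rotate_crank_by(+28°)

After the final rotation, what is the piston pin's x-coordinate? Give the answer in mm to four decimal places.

set_geometry: r = 60 mm, L = 298 mm, e = 5 mm; θ ← 0°
rotate_crank_by(-60°): θ ← 0° -60° = -60°
rotate_crank_by(-46°): θ ← -60° -46° = -106°
rotate_crank_by(-68°): θ ← -106° -68° = -174°
rotate_crank_by(+28°): θ ← -174° +28° = -146°
crank pin P = (r cos θ, r sin θ) = (-49.742254, -33.551574)
h = r sin θ − e = -33.551574 − 5 = -38.551574
x = r cos θ + √(L² − h²) = -49.742254 + √(88804.0 − 1486.2239) = -49.742254 + 295.495814 = 245.753560

245.7536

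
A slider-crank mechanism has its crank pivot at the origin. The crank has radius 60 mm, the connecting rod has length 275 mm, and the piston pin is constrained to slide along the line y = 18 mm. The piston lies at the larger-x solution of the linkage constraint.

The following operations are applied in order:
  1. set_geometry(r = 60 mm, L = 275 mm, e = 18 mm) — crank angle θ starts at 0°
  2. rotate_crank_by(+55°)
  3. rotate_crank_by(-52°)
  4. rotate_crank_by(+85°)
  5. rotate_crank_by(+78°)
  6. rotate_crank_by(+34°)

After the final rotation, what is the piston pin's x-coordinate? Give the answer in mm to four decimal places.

215.9071

set_geometry: r = 60 mm, L = 275 mm, e = 18 mm; θ ← 0°
rotate_crank_by(+55°): θ ← 0° +55° = 55°
rotate_crank_by(-52°): θ ← 55° -52° = 3°
rotate_crank_by(+85°): θ ← 3° +85° = 88°
rotate_crank_by(+78°): θ ← 88° +78° = 166°
rotate_crank_by(+34°): θ ← 166° +34° = 200°
crank pin P = (r cos θ, r sin θ) = (-56.381557, -20.521209)
h = r sin θ − e = -20.521209 − 18 = -38.521209
x = r cos θ + √(L² − h²) = -56.381557 + √(75625.0 − 1483.8835) = -56.381557 + 272.288664 = 215.907107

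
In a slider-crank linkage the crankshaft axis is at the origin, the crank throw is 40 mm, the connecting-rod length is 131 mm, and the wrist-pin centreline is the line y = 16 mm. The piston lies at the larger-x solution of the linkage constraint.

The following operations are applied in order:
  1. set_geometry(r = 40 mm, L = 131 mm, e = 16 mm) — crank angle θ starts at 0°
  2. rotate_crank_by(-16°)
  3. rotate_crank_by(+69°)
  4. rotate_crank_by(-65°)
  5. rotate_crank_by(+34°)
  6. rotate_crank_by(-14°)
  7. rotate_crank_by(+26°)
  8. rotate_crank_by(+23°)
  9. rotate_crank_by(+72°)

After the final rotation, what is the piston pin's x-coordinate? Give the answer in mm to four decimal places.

set_geometry: r = 40 mm, L = 131 mm, e = 16 mm; θ ← 0°
rotate_crank_by(-16°): θ ← 0° -16° = -16°
rotate_crank_by(+69°): θ ← -16° +69° = 53°
rotate_crank_by(-65°): θ ← 53° -65° = -12°
rotate_crank_by(+34°): θ ← -12° +34° = 22°
rotate_crank_by(-14°): θ ← 22° -14° = 8°
rotate_crank_by(+26°): θ ← 8° +26° = 34°
rotate_crank_by(+23°): θ ← 34° +23° = 57°
rotate_crank_by(+72°): θ ← 57° +72° = 129°
crank pin P = (r cos θ, r sin θ) = (-25.172816, 31.085838)
h = r sin θ − e = 31.085838 − 16 = 15.085838
x = r cos θ + √(L² − h²) = -25.172816 + √(17161.0 − 227.5825) = -25.172816 + 130.128465 = 104.955650

104.9556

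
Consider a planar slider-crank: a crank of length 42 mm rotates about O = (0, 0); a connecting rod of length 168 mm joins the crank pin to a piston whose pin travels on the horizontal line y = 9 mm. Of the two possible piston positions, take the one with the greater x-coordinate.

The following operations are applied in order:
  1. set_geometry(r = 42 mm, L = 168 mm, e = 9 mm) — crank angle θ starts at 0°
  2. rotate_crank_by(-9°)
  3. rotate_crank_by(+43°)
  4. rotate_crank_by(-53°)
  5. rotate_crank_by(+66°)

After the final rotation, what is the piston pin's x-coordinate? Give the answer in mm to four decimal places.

set_geometry: r = 42 mm, L = 168 mm, e = 9 mm; θ ← 0°
rotate_crank_by(-9°): θ ← 0° -9° = -9°
rotate_crank_by(+43°): θ ← -9° +43° = 34°
rotate_crank_by(-53°): θ ← 34° -53° = -19°
rotate_crank_by(+66°): θ ← -19° +66° = 47°
crank pin P = (r cos θ, r sin θ) = (28.643931, 30.716855)
h = r sin θ − e = 30.716855 − 9 = 21.716855
x = r cos θ + √(L² − h²) = 28.643931 + √(28224.0 − 471.6218) = 28.643931 + 166.590450 = 195.234382

195.2344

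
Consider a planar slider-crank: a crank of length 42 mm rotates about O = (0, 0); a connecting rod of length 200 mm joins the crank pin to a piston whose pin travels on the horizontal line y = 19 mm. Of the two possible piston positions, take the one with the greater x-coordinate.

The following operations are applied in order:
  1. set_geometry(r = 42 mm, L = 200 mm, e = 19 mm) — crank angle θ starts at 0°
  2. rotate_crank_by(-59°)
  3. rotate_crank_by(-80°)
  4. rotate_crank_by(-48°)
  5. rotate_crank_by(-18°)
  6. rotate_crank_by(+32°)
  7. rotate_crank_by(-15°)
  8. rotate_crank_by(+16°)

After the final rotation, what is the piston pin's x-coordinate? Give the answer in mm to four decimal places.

156.8595

set_geometry: r = 42 mm, L = 200 mm, e = 19 mm; θ ← 0°
rotate_crank_by(-59°): θ ← 0° -59° = -59°
rotate_crank_by(-80°): θ ← -59° -80° = -139°
rotate_crank_by(-48°): θ ← -139° -48° = -187°
rotate_crank_by(-18°): θ ← -187° -18° = -205°
rotate_crank_by(+32°): θ ← -205° +32° = -173°
rotate_crank_by(-15°): θ ← -173° -15° = -188°
rotate_crank_by(+16°): θ ← -188° +16° = -172°
crank pin P = (r cos θ, r sin θ) = (-41.591259, -5.845270)
h = r sin θ − e = -5.845270 − 19 = -24.845270
x = r cos θ + √(L² − h²) = -41.591259 + √(40000.0 − 617.2875) = -41.591259 + 198.450781 = 156.859522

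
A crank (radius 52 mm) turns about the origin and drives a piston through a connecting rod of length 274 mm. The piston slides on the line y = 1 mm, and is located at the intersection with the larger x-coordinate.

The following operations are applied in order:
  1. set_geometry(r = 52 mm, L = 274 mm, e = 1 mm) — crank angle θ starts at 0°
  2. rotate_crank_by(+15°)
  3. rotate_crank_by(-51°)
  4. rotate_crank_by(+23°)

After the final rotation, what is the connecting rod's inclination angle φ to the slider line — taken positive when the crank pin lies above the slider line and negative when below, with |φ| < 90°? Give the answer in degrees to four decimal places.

set_geometry: r = 52 mm, L = 274 mm, e = 1 mm; θ ← 0°
rotate_crank_by(+15°): θ ← 0° +15° = 15°
rotate_crank_by(-51°): θ ← 15° -51° = -36°
rotate_crank_by(+23°): θ ← -36° +23° = -13°
crank pin P = (r cos θ, r sin θ) = (50.667243, -11.697455)
h = r sin θ − e = -11.697455 − 1 = -12.697455
sin φ = h / L = -12.697455 / 274 = -0.04634108
φ = arcsin(-0.04634108) = -2.656099°

-2.6561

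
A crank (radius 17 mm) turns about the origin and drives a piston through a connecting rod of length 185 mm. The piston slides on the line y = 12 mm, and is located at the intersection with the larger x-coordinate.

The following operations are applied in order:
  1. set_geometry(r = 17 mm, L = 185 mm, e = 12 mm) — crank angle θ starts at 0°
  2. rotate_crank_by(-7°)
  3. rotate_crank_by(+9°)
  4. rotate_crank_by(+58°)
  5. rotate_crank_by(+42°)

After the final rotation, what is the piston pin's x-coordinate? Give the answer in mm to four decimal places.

181.4076

set_geometry: r = 17 mm, L = 185 mm, e = 12 mm; θ ← 0°
rotate_crank_by(-7°): θ ← 0° -7° = -7°
rotate_crank_by(+9°): θ ← -7° +9° = 2°
rotate_crank_by(+58°): θ ← 2° +58° = 60°
rotate_crank_by(+42°): θ ← 60° +42° = 102°
crank pin P = (r cos θ, r sin θ) = (-3.534499, 16.628509)
h = r sin θ − e = 16.628509 − 12 = 4.628509
x = r cos θ + √(L² − h²) = -3.534499 + √(34225.0 − 21.4231) = -3.534499 + 184.942091 = 181.407592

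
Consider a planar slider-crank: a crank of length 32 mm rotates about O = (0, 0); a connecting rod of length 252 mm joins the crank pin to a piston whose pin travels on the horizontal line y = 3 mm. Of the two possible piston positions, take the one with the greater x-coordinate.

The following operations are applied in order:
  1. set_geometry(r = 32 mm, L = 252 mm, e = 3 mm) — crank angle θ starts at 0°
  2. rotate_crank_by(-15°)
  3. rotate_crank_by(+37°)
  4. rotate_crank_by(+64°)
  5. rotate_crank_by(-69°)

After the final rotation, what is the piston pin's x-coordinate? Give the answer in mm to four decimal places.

282.5216

set_geometry: r = 32 mm, L = 252 mm, e = 3 mm; θ ← 0°
rotate_crank_by(-15°): θ ← 0° -15° = -15°
rotate_crank_by(+37°): θ ← -15° +37° = 22°
rotate_crank_by(+64°): θ ← 22° +64° = 86°
rotate_crank_by(-69°): θ ← 86° -69° = 17°
crank pin P = (r cos θ, r sin θ) = (30.601752, 9.355895)
h = r sin θ − e = 9.355895 − 3 = 6.355895
x = r cos θ + √(L² − h²) = 30.601752 + √(63504.0 − 40.3974) = 30.601752 + 251.919834 = 282.521586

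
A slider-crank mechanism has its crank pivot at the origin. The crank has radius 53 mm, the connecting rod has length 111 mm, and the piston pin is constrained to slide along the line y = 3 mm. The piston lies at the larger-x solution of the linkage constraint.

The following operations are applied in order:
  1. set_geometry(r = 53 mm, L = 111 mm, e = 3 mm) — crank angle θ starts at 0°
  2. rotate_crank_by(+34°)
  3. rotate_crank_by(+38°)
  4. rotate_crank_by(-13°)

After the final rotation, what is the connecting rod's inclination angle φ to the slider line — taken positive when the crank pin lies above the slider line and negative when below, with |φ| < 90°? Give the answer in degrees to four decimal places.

22.4732

set_geometry: r = 53 mm, L = 111 mm, e = 3 mm; θ ← 0°
rotate_crank_by(+34°): θ ← 0° +34° = 34°
rotate_crank_by(+38°): θ ← 34° +38° = 72°
rotate_crank_by(-13°): θ ← 72° -13° = 59°
crank pin P = (r cos θ, r sin θ) = (27.297018, 45.429867)
h = r sin θ − e = 45.429867 − 3 = 42.429867
sin φ = h / L = 42.429867 / 111 = 0.38225105
φ = arcsin(0.38225105) = 22.473188°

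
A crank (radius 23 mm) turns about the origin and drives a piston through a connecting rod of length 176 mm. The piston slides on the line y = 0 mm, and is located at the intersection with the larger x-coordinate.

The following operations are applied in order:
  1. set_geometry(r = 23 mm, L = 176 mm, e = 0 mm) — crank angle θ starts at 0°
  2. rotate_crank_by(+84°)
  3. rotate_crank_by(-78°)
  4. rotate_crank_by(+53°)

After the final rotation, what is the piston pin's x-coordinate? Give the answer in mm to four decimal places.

186.7382

set_geometry: r = 23 mm, L = 176 mm, e = 0 mm; θ ← 0°
rotate_crank_by(+84°): θ ← 0° +84° = 84°
rotate_crank_by(-78°): θ ← 84° -78° = 6°
rotate_crank_by(+53°): θ ← 6° +53° = 59°
crank pin P = (r cos θ, r sin θ) = (11.845876, 19.714848)
h = r sin θ − e = 19.714848 − 0 = 19.714848
x = r cos θ + √(L² − h²) = 11.845876 + √(30976.0 − 388.6752) = 11.845876 + 174.892323 = 186.738199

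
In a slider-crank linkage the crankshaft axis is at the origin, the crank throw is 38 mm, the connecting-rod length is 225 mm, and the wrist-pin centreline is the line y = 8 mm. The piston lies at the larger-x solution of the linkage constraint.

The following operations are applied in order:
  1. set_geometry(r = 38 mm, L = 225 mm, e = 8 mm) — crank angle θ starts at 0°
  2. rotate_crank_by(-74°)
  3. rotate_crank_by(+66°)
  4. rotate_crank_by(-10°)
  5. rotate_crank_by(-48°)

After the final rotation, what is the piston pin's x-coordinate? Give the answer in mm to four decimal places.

set_geometry: r = 38 mm, L = 225 mm, e = 8 mm; θ ← 0°
rotate_crank_by(-74°): θ ← 0° -74° = -74°
rotate_crank_by(+66°): θ ← -74° +66° = -8°
rotate_crank_by(-10°): θ ← -8° -10° = -18°
rotate_crank_by(-48°): θ ← -18° -48° = -66°
crank pin P = (r cos θ, r sin θ) = (15.455992, -34.714727)
h = r sin θ − e = -34.714727 − 8 = -42.714727
x = r cos θ + √(L² − h²) = 15.455992 + √(50625.0 − 1824.5479) = 15.455992 + 220.908244 = 236.364236

236.3642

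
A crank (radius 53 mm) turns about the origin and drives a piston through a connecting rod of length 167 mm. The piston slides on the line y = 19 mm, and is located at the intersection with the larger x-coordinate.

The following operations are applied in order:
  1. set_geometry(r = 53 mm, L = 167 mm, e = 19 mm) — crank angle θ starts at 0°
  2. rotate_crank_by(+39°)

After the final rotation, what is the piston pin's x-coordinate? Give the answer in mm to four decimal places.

set_geometry: r = 53 mm, L = 167 mm, e = 19 mm; θ ← 0°
rotate_crank_by(+39°): θ ← 0° +39° = 39°
crank pin P = (r cos θ, r sin θ) = (41.188736, 33.353981)
h = r sin θ − e = 33.353981 − 19 = 14.353981
x = r cos θ + √(L² − h²) = 41.188736 + √(27889.0 − 206.0368) = 41.188736 + 166.381980 = 207.570716

207.5707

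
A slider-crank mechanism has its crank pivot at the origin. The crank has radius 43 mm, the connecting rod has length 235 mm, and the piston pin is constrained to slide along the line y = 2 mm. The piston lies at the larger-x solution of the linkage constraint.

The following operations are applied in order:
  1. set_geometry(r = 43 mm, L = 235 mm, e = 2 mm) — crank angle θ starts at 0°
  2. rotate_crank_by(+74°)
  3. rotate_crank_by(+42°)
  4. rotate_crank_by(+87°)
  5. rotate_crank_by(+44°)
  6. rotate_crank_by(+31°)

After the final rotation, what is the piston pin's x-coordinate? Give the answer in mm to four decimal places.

236.7169

set_geometry: r = 43 mm, L = 235 mm, e = 2 mm; θ ← 0°
rotate_crank_by(+74°): θ ← 0° +74° = 74°
rotate_crank_by(+42°): θ ← 74° +42° = 116°
rotate_crank_by(+87°): θ ← 116° +87° = 203°
rotate_crank_by(+44°): θ ← 203° +44° = 247°
rotate_crank_by(+31°): θ ← 247° +31° = 278°
crank pin P = (r cos θ, r sin θ) = (5.984443, -42.581527)
h = r sin θ − e = -42.581527 − 2 = -44.581527
x = r cos θ + √(L² − h²) = 5.984443 + √(55225.0 − 1987.5125) = 5.984443 + 230.732502 = 236.716945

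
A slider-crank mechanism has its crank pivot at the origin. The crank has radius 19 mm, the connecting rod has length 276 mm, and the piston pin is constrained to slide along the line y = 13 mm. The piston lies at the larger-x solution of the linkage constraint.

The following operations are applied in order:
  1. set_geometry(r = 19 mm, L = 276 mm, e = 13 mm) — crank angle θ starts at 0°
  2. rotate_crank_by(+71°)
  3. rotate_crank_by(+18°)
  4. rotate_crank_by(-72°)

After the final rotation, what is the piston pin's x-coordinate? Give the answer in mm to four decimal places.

294.0694

set_geometry: r = 19 mm, L = 276 mm, e = 13 mm; θ ← 0°
rotate_crank_by(+71°): θ ← 0° +71° = 71°
rotate_crank_by(+18°): θ ← 71° +18° = 89°
rotate_crank_by(-72°): θ ← 89° -72° = 17°
crank pin P = (r cos θ, r sin θ) = (18.169790, 5.555062)
h = r sin θ − e = 5.555062 − 13 = -7.444938
x = r cos θ + √(L² − h²) = 18.169790 + √(76176.0 − 55.4271) = 18.169790 + 275.899570 = 294.069361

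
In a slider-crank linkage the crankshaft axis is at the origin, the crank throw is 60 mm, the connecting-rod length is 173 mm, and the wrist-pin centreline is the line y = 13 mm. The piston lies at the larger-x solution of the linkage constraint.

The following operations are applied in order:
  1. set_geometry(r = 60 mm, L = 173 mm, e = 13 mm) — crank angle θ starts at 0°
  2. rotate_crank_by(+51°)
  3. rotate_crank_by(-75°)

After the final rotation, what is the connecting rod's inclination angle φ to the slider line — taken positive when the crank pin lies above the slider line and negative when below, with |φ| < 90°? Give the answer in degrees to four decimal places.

-12.4865

set_geometry: r = 60 mm, L = 173 mm, e = 13 mm; θ ← 0°
rotate_crank_by(+51°): θ ← 0° +51° = 51°
rotate_crank_by(-75°): θ ← 51° -75° = -24°
crank pin P = (r cos θ, r sin θ) = (54.812727, -24.404199)
h = r sin θ − e = -24.404199 − 13 = -37.404199
sin φ = h / L = -37.404199 / 173 = -0.21620924
φ = arcsin(-0.21620924) = -12.486480°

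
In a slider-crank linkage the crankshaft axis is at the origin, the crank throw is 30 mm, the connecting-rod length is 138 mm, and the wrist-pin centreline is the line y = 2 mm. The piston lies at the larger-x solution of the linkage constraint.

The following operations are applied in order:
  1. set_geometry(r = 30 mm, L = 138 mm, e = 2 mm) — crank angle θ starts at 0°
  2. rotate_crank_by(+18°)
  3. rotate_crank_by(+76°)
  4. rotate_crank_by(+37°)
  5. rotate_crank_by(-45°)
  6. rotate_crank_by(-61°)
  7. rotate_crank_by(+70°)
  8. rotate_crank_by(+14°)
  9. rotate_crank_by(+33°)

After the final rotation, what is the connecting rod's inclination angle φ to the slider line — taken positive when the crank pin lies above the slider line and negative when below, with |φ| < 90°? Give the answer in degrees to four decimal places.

set_geometry: r = 30 mm, L = 138 mm, e = 2 mm; θ ← 0°
rotate_crank_by(+18°): θ ← 0° +18° = 18°
rotate_crank_by(+76°): θ ← 18° +76° = 94°
rotate_crank_by(+37°): θ ← 94° +37° = 131°
rotate_crank_by(-45°): θ ← 131° -45° = 86°
rotate_crank_by(-61°): θ ← 86° -61° = 25°
rotate_crank_by(+70°): θ ← 25° +70° = 95°
rotate_crank_by(+14°): θ ← 95° +14° = 109°
rotate_crank_by(+33°): θ ← 109° +33° = 142°
crank pin P = (r cos θ, r sin θ) = (-23.640323, 18.469844)
h = r sin θ − e = 18.469844 − 2 = 16.469844
sin φ = h / L = 16.469844 / 138 = 0.11934670
φ = arcsin(0.11934670) = 6.854400°

6.8544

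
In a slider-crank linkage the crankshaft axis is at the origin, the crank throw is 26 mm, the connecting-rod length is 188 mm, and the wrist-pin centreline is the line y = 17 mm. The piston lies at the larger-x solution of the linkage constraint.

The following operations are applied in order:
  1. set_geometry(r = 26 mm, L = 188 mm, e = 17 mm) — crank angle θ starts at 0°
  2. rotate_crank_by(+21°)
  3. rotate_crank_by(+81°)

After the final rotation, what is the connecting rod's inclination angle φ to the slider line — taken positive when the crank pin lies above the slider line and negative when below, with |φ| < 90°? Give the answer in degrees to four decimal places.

2.5706

set_geometry: r = 26 mm, L = 188 mm, e = 17 mm; θ ← 0°
rotate_crank_by(+21°): θ ← 0° +21° = 21°
rotate_crank_by(+81°): θ ← 21° +81° = 102°
crank pin P = (r cos θ, r sin θ) = (-5.405704, 25.431838)
h = r sin θ − e = 25.431838 − 17 = 8.431838
sin φ = h / L = 8.431838 / 188 = 0.04485020
φ = arcsin(0.04485020) = 2.570589°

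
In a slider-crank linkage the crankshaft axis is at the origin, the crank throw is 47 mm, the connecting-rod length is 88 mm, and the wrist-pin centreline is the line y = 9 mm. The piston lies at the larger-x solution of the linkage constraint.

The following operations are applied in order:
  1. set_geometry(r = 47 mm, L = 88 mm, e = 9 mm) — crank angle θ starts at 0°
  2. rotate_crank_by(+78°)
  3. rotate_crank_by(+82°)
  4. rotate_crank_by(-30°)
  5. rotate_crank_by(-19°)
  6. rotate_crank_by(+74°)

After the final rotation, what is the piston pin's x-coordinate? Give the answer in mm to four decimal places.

40.1989

set_geometry: r = 47 mm, L = 88 mm, e = 9 mm; θ ← 0°
rotate_crank_by(+78°): θ ← 0° +78° = 78°
rotate_crank_by(+82°): θ ← 78° +82° = 160°
rotate_crank_by(-30°): θ ← 160° -30° = 130°
rotate_crank_by(-19°): θ ← 130° -19° = 111°
rotate_crank_by(+74°): θ ← 111° +74° = 185°
crank pin P = (r cos θ, r sin θ) = (-46.821151, -4.096320)
h = r sin θ − e = -4.096320 − 9 = -13.096320
x = r cos θ + √(L² − h²) = -46.821151 + √(7744.0 − 171.5136) = -46.821151 + 87.020035 = 40.198884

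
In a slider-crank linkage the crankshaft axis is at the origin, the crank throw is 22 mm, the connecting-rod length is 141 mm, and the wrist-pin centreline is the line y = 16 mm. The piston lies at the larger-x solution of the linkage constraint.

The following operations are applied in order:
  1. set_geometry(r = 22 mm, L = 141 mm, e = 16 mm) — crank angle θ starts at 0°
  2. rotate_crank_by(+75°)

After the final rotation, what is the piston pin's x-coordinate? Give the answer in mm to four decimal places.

set_geometry: r = 22 mm, L = 141 mm, e = 16 mm; θ ← 0°
rotate_crank_by(+75°): θ ← 0° +75° = 75°
crank pin P = (r cos θ, r sin θ) = (5.694019, 21.250368)
h = r sin θ − e = 21.250368 − 16 = 5.250368
x = r cos θ + √(L² − h²) = 5.694019 + √(19881.0 − 27.5664) = 5.694019 + 140.902213 = 146.596232

146.5962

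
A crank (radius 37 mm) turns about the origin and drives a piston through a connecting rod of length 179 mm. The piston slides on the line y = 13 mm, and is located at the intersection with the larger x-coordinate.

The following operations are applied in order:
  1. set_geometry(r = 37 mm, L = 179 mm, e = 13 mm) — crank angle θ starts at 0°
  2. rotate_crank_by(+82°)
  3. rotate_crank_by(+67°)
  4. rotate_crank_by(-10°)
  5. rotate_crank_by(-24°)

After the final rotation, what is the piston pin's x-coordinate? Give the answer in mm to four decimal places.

162.1815

set_geometry: r = 37 mm, L = 179 mm, e = 13 mm; θ ← 0°
rotate_crank_by(+82°): θ ← 0° +82° = 82°
rotate_crank_by(+67°): θ ← 82° +67° = 149°
rotate_crank_by(-10°): θ ← 149° -10° = 139°
rotate_crank_by(-24°): θ ← 139° -24° = 115°
crank pin P = (r cos θ, r sin θ) = (-15.636876, 33.533388)
h = r sin θ − e = 33.533388 − 13 = 20.533388
x = r cos θ + √(L² − h²) = -15.636876 + √(32041.0 − 421.6200) = -15.636876 + 177.818390 = 162.181515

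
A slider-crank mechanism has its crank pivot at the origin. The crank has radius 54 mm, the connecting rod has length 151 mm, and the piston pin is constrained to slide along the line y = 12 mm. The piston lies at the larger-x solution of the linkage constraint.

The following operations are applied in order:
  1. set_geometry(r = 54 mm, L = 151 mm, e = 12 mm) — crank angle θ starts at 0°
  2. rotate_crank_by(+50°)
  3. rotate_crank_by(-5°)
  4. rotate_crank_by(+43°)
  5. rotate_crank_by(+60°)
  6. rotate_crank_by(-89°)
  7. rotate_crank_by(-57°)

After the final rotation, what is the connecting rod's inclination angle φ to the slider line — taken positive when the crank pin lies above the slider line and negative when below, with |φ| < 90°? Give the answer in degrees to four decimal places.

-3.8411

set_geometry: r = 54 mm, L = 151 mm, e = 12 mm; θ ← 0°
rotate_crank_by(+50°): θ ← 0° +50° = 50°
rotate_crank_by(-5°): θ ← 50° -5° = 45°
rotate_crank_by(+43°): θ ← 45° +43° = 88°
rotate_crank_by(+60°): θ ← 88° +60° = 148°
rotate_crank_by(-89°): θ ← 148° -89° = 59°
rotate_crank_by(-57°): θ ← 59° -57° = 2°
crank pin P = (r cos θ, r sin θ) = (53.967105, 1.884573)
h = r sin θ − e = 1.884573 − 12 = -10.115427
sin φ = h / L = -10.115427 / 151 = -0.06698958
φ = arcsin(-0.06698958) = -3.841097°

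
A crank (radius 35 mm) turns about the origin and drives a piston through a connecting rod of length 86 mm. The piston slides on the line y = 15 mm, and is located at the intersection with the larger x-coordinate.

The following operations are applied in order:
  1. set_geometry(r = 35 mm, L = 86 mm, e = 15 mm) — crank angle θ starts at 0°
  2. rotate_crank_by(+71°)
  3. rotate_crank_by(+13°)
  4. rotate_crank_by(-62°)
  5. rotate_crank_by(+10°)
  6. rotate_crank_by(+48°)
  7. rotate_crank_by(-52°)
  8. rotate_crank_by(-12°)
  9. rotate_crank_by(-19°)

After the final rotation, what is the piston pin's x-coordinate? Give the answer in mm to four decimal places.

set_geometry: r = 35 mm, L = 86 mm, e = 15 mm; θ ← 0°
rotate_crank_by(+71°): θ ← 0° +71° = 71°
rotate_crank_by(+13°): θ ← 71° +13° = 84°
rotate_crank_by(-62°): θ ← 84° -62° = 22°
rotate_crank_by(+10°): θ ← 22° +10° = 32°
rotate_crank_by(+48°): θ ← 32° +48° = 80°
rotate_crank_by(-52°): θ ← 80° -52° = 28°
rotate_crank_by(-12°): θ ← 28° -12° = 16°
rotate_crank_by(-19°): θ ← 16° -19° = -3°
crank pin P = (r cos θ, r sin θ) = (34.952034, -1.831758)
h = r sin θ − e = -1.831758 − 15 = -16.831758
x = r cos θ + √(L² − h²) = 34.952034 + √(7396.0 − 283.3081) = 34.952034 + 84.336777 = 119.288810

119.2888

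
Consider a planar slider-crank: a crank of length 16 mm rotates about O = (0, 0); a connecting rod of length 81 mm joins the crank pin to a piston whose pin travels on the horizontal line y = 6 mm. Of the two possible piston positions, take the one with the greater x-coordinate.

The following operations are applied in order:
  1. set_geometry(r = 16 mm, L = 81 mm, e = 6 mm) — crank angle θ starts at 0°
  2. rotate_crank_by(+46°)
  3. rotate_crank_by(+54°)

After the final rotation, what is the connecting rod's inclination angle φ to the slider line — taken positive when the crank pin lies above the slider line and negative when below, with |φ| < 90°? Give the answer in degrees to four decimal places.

6.9184

set_geometry: r = 16 mm, L = 81 mm, e = 6 mm; θ ← 0°
rotate_crank_by(+46°): θ ← 0° +46° = 46°
rotate_crank_by(+54°): θ ← 46° +54° = 100°
crank pin P = (r cos θ, r sin θ) = (-2.778371, 15.756924)
h = r sin θ − e = 15.756924 − 6 = 9.756924
sin φ = h / L = 9.756924 / 81 = 0.12045585
φ = arcsin(0.12045585) = 6.918412°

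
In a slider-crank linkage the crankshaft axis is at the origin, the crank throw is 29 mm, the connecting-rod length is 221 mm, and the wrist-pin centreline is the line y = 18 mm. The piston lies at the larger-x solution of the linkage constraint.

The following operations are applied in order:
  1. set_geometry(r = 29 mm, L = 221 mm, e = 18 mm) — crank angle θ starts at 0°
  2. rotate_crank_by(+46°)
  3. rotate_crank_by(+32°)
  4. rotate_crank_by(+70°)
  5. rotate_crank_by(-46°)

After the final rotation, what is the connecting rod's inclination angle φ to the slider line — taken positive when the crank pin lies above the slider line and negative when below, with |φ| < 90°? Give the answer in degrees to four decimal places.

set_geometry: r = 29 mm, L = 221 mm, e = 18 mm; θ ← 0°
rotate_crank_by(+46°): θ ← 0° +46° = 46°
rotate_crank_by(+32°): θ ← 46° +32° = 78°
rotate_crank_by(+70°): θ ← 78° +70° = 148°
rotate_crank_by(-46°): θ ← 148° -46° = 102°
crank pin P = (r cos θ, r sin θ) = (-6.029439, 28.366280)
h = r sin θ − e = 28.366280 − 18 = 10.366280
sin φ = h / L = 10.366280 / 221 = 0.04690625
φ = arcsin(0.04690625) = 2.688516°

2.6885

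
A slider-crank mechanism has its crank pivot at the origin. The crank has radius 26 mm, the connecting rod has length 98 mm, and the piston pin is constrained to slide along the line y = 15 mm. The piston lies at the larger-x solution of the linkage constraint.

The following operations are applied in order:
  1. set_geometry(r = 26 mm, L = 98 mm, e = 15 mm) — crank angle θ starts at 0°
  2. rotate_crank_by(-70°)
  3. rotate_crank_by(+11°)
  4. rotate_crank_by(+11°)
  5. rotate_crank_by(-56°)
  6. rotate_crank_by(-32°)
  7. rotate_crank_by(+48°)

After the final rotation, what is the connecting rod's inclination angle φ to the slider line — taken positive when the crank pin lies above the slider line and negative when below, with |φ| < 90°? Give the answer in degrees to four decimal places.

set_geometry: r = 26 mm, L = 98 mm, e = 15 mm; θ ← 0°
rotate_crank_by(-70°): θ ← 0° -70° = -70°
rotate_crank_by(+11°): θ ← -70° +11° = -59°
rotate_crank_by(+11°): θ ← -59° +11° = -48°
rotate_crank_by(-56°): θ ← -48° -56° = -104°
rotate_crank_by(-32°): θ ← -104° -32° = -136°
rotate_crank_by(+48°): θ ← -136° +48° = -88°
crank pin P = (r cos θ, r sin θ) = (0.907387, -25.984162)
h = r sin θ − e = -25.984162 − 15 = -40.984162
sin φ = h / L = -40.984162 / 98 = -0.41820573
φ = arcsin(-0.41820573) = -24.721359°

-24.7214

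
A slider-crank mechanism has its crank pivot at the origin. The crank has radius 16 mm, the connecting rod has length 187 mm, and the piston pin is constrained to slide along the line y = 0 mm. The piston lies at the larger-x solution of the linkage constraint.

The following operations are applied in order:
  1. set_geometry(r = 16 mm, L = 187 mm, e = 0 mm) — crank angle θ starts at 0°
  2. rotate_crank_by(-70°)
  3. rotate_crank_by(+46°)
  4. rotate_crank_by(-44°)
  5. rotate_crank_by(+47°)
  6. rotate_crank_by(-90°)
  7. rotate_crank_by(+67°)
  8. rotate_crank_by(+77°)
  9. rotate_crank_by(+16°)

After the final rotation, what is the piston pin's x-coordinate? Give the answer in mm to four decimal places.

set_geometry: r = 16 mm, L = 187 mm, e = 0 mm; θ ← 0°
rotate_crank_by(-70°): θ ← 0° -70° = -70°
rotate_crank_by(+46°): θ ← -70° +46° = -24°
rotate_crank_by(-44°): θ ← -24° -44° = -68°
rotate_crank_by(+47°): θ ← -68° +47° = -21°
rotate_crank_by(-90°): θ ← -21° -90° = -111°
rotate_crank_by(+67°): θ ← -111° +67° = -44°
rotate_crank_by(+77°): θ ← -44° +77° = 33°
rotate_crank_by(+16°): θ ← 33° +16° = 49°
crank pin P = (r cos θ, r sin θ) = (10.496944, 12.075353)
h = r sin θ − e = 12.075353 − 0 = 12.075353
x = r cos θ + √(L² − h²) = 10.496944 + √(34969.0 − 145.8142) = 10.496944 + 186.609715 = 197.106660

197.1067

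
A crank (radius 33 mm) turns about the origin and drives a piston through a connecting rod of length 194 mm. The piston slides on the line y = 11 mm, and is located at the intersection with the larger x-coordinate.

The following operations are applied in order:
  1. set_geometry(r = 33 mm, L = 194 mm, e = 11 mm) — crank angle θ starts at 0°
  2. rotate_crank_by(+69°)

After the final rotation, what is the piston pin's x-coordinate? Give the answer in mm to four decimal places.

204.8122

set_geometry: r = 33 mm, L = 194 mm, e = 11 mm; θ ← 0°
rotate_crank_by(+69°): θ ← 0° +69° = 69°
crank pin P = (r cos θ, r sin θ) = (11.826142, 30.808154)
h = r sin θ − e = 30.808154 − 11 = 19.808154
x = r cos θ + √(L² − h²) = 11.826142 + √(37636.0 − 392.3630) = 11.826142 + 192.986106 = 204.812248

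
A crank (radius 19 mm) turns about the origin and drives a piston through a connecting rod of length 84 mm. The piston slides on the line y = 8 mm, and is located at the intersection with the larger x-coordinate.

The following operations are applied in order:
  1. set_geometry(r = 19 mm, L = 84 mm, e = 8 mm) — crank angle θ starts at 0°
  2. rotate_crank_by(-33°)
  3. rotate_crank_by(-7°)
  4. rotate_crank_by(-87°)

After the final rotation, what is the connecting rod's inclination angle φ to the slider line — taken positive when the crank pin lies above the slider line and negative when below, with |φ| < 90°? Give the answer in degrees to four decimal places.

-16.0146

set_geometry: r = 19 mm, L = 84 mm, e = 8 mm; θ ← 0°
rotate_crank_by(-33°): θ ← 0° -33° = -33°
rotate_crank_by(-7°): θ ← -33° -7° = -40°
rotate_crank_by(-87°): θ ← -40° -87° = -127°
crank pin P = (r cos θ, r sin θ) = (-11.434485, -15.174075)
h = r sin θ − e = -15.174075 − 8 = -23.174075
sin φ = h / L = -23.174075 / 84 = -0.27588184
φ = arcsin(-0.27588184) = -16.014573°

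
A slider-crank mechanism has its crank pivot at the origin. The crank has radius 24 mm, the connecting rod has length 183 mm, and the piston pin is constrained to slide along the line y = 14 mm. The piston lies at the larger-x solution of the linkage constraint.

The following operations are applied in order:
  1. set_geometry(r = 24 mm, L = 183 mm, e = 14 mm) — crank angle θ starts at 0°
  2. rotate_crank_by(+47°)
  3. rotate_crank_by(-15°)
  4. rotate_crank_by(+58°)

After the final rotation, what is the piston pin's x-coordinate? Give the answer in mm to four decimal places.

set_geometry: r = 24 mm, L = 183 mm, e = 14 mm; θ ← 0°
rotate_crank_by(+47°): θ ← 0° +47° = 47°
rotate_crank_by(-15°): θ ← 47° -15° = 32°
rotate_crank_by(+58°): θ ← 32° +58° = 90°
crank pin P = (r cos θ, r sin θ) = (0.000000, 24.000000)
h = r sin θ − e = 24.000000 − 14 = 10.000000
x = r cos θ + √(L² − h²) = 0.000000 + √(33489.0 − 100.0000) = 0.000000 + 182.726572 = 182.726572

182.7266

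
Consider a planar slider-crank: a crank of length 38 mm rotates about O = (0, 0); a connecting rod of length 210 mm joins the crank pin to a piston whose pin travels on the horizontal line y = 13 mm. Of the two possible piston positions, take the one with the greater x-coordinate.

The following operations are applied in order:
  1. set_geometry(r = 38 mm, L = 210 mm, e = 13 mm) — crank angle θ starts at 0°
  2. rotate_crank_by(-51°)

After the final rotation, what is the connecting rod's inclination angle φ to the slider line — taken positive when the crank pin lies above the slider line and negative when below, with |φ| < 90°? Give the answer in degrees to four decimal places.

set_geometry: r = 38 mm, L = 210 mm, e = 13 mm; θ ← 0°
rotate_crank_by(-51°): θ ← 0° -51° = -51°
crank pin P = (r cos θ, r sin θ) = (23.914175, -29.531547)
h = r sin θ − e = -29.531547 − 13 = -42.531547
sin φ = h / L = -42.531547 / 210 = -0.20253117
φ = arcsin(-0.20253117) = -11.685014°

-11.6850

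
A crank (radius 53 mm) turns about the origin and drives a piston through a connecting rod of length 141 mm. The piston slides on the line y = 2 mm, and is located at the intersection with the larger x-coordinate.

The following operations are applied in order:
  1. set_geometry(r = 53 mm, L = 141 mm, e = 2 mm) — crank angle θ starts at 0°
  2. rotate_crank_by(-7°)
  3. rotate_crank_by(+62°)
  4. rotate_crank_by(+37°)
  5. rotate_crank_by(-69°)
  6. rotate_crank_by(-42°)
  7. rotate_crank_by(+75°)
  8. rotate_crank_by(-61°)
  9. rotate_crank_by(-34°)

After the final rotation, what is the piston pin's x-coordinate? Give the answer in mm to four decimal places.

set_geometry: r = 53 mm, L = 141 mm, e = 2 mm; θ ← 0°
rotate_crank_by(-7°): θ ← 0° -7° = -7°
rotate_crank_by(+62°): θ ← -7° +62° = 55°
rotate_crank_by(+37°): θ ← 55° +37° = 92°
rotate_crank_by(-69°): θ ← 92° -69° = 23°
rotate_crank_by(-42°): θ ← 23° -42° = -19°
rotate_crank_by(+75°): θ ← -19° +75° = 56°
rotate_crank_by(-61°): θ ← 56° -61° = -5°
rotate_crank_by(-34°): θ ← -5° -34° = -39°
crank pin P = (r cos θ, r sin θ) = (41.188736, -33.353981)
h = r sin θ − e = -33.353981 − 2 = -35.353981
x = r cos θ + √(L² − h²) = 41.188736 + √(19881.0 − 1249.9040) = 41.188736 + 136.495773 = 177.684509

177.6845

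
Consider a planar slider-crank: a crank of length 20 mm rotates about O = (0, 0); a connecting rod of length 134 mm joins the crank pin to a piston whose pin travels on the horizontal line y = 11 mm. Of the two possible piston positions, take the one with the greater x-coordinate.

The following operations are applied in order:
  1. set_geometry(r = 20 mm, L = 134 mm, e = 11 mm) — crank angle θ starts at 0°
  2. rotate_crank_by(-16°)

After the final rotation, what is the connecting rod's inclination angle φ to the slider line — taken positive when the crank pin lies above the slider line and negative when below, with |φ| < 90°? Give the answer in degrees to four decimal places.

set_geometry: r = 20 mm, L = 134 mm, e = 11 mm; θ ← 0°
rotate_crank_by(-16°): θ ← 0° -16° = -16°
crank pin P = (r cos θ, r sin θ) = (19.225234, -5.512747)
h = r sin θ − e = -5.512747 − 11 = -16.512747
sin φ = h / L = -16.512747 / 134 = -0.12322946
φ = arcsin(-0.12322946) = -7.078521°

-7.0785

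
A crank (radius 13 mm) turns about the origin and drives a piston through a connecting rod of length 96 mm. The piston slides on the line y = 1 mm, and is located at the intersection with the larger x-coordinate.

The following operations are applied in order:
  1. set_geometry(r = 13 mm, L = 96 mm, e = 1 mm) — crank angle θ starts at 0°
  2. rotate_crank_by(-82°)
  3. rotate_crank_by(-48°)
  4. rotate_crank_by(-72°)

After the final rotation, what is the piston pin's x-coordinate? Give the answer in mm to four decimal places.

83.8686

set_geometry: r = 13 mm, L = 96 mm, e = 1 mm; θ ← 0°
rotate_crank_by(-82°): θ ← 0° -82° = -82°
rotate_crank_by(-48°): θ ← -82° -48° = -130°
rotate_crank_by(-72°): θ ← -130° -72° = -202°
crank pin P = (r cos θ, r sin θ) = (-12.053390, 4.869886)
h = r sin θ − e = 4.869886 − 1 = 3.869886
x = r cos θ + √(L² − h²) = -12.053390 + √(9216.0 − 14.9760) = -12.053390 + 95.921968 = 83.868578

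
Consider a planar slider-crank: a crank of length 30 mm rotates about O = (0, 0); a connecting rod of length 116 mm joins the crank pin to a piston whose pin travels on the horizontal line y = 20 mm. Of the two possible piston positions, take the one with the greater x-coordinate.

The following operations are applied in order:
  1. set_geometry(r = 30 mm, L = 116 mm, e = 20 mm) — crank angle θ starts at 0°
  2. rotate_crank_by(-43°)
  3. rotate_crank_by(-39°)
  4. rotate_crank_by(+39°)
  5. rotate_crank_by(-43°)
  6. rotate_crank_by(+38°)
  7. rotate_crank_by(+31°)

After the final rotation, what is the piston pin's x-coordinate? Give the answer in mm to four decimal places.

set_geometry: r = 30 mm, L = 116 mm, e = 20 mm; θ ← 0°
rotate_crank_by(-43°): θ ← 0° -43° = -43°
rotate_crank_by(-39°): θ ← -43° -39° = -82°
rotate_crank_by(+39°): θ ← -82° +39° = -43°
rotate_crank_by(-43°): θ ← -43° -43° = -86°
rotate_crank_by(+38°): θ ← -86° +38° = -48°
rotate_crank_by(+31°): θ ← -48° +31° = -17°
crank pin P = (r cos θ, r sin θ) = (28.689143, -8.771151)
h = r sin θ − e = -8.771151 − 20 = -28.771151
x = r cos θ + √(L² − h²) = 28.689143 + √(13456.0 − 827.7791) = 28.689143 + 112.375357 = 141.064500

141.0645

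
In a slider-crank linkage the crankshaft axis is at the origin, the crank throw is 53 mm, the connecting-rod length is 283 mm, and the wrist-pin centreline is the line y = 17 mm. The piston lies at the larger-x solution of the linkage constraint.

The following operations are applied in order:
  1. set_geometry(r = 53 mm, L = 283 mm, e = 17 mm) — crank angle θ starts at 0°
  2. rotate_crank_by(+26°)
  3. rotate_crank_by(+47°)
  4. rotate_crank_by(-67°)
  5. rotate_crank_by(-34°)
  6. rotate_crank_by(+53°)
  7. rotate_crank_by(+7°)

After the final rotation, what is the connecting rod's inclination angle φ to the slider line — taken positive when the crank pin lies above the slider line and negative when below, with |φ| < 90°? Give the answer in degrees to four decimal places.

set_geometry: r = 53 mm, L = 283 mm, e = 17 mm; θ ← 0°
rotate_crank_by(+26°): θ ← 0° +26° = 26°
rotate_crank_by(+47°): θ ← 26° +47° = 73°
rotate_crank_by(-67°): θ ← 73° -67° = 6°
rotate_crank_by(-34°): θ ← 6° -34° = -28°
rotate_crank_by(+53°): θ ← -28° +53° = 25°
rotate_crank_by(+7°): θ ← 25° +7° = 32°
crank pin P = (r cos θ, r sin θ) = (44.946549, 28.085721)
h = r sin θ − e = 28.085721 − 17 = 11.085721
sin φ = h / L = 11.085721 / 283 = 0.03917216
φ = arcsin(0.03917216) = 2.244974°

2.2450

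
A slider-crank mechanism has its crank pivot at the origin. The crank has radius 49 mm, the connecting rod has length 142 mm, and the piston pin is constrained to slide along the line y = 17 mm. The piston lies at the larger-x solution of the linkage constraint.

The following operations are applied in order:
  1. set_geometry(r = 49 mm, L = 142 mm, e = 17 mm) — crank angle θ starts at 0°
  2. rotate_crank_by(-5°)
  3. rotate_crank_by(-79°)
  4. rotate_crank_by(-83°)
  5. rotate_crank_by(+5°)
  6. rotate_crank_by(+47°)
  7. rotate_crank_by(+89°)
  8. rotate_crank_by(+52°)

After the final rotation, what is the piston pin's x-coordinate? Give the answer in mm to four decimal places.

set_geometry: r = 49 mm, L = 142 mm, e = 17 mm; θ ← 0°
rotate_crank_by(-5°): θ ← 0° -5° = -5°
rotate_crank_by(-79°): θ ← -5° -79° = -84°
rotate_crank_by(-83°): θ ← -84° -83° = -167°
rotate_crank_by(+5°): θ ← -167° +5° = -162°
rotate_crank_by(+47°): θ ← -162° +47° = -115°
rotate_crank_by(+89°): θ ← -115° +89° = -26°
rotate_crank_by(+52°): θ ← -26° +52° = 26°
crank pin P = (r cos θ, r sin θ) = (44.040908, 21.480186)
h = r sin θ − e = 21.480186 − 17 = 4.480186
x = r cos θ + √(L² − h²) = 44.040908 + √(20164.0 − 20.0721) = 44.040908 + 141.929306 = 185.970214

185.9702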